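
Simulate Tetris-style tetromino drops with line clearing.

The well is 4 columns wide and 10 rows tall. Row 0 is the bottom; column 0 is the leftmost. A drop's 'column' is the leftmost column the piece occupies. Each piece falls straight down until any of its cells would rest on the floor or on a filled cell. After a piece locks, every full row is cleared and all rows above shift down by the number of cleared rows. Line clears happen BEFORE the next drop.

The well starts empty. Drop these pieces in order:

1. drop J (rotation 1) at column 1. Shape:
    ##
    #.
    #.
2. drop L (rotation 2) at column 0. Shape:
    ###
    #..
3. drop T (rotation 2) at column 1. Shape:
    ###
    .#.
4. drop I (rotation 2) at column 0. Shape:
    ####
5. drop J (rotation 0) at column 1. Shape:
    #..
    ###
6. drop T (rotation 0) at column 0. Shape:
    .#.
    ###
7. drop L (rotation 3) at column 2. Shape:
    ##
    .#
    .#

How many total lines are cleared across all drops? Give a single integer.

Drop 1: J rot1 at col 1 lands with bottom-row=0; cleared 0 line(s) (total 0); column heights now [0 3 3 0], max=3
Drop 2: L rot2 at col 0 lands with bottom-row=2; cleared 0 line(s) (total 0); column heights now [4 4 4 0], max=4
Drop 3: T rot2 at col 1 lands with bottom-row=4; cleared 0 line(s) (total 0); column heights now [4 6 6 6], max=6
Drop 4: I rot2 at col 0 lands with bottom-row=6; cleared 1 line(s) (total 1); column heights now [4 6 6 6], max=6
Drop 5: J rot0 at col 1 lands with bottom-row=6; cleared 0 line(s) (total 1); column heights now [4 8 7 7], max=8
Drop 6: T rot0 at col 0 lands with bottom-row=8; cleared 0 line(s) (total 1); column heights now [9 10 9 7], max=10
Drop 7: L rot3 at col 2 lands with bottom-row=7; cleared 1 line(s) (total 2); column heights now [4 9 9 9], max=9

Answer: 2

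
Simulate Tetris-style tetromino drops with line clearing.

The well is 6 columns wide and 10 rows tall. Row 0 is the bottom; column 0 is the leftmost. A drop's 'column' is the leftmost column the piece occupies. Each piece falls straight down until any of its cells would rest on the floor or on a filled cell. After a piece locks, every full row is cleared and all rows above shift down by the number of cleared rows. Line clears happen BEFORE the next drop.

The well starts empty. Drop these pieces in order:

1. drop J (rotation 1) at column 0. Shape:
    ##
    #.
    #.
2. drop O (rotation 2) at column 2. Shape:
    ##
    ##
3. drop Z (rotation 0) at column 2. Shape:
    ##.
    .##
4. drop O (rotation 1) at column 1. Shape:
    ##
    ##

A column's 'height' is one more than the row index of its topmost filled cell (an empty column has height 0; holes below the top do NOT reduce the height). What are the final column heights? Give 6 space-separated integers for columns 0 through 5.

Drop 1: J rot1 at col 0 lands with bottom-row=0; cleared 0 line(s) (total 0); column heights now [3 3 0 0 0 0], max=3
Drop 2: O rot2 at col 2 lands with bottom-row=0; cleared 0 line(s) (total 0); column heights now [3 3 2 2 0 0], max=3
Drop 3: Z rot0 at col 2 lands with bottom-row=2; cleared 0 line(s) (total 0); column heights now [3 3 4 4 3 0], max=4
Drop 4: O rot1 at col 1 lands with bottom-row=4; cleared 0 line(s) (total 0); column heights now [3 6 6 4 3 0], max=6

Answer: 3 6 6 4 3 0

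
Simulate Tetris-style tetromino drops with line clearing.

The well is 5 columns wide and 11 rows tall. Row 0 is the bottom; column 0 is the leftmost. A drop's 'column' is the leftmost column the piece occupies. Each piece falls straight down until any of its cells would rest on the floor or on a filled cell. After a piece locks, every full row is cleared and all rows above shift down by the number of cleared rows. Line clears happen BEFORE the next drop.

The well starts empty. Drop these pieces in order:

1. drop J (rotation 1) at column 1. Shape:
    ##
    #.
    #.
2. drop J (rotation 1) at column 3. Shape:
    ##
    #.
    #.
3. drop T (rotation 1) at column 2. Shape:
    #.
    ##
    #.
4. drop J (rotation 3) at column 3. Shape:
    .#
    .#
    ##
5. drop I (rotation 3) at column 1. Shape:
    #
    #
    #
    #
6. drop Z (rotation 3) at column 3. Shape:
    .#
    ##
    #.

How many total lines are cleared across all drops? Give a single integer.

Answer: 0

Derivation:
Drop 1: J rot1 at col 1 lands with bottom-row=0; cleared 0 line(s) (total 0); column heights now [0 3 3 0 0], max=3
Drop 2: J rot1 at col 3 lands with bottom-row=0; cleared 0 line(s) (total 0); column heights now [0 3 3 3 3], max=3
Drop 3: T rot1 at col 2 lands with bottom-row=3; cleared 0 line(s) (total 0); column heights now [0 3 6 5 3], max=6
Drop 4: J rot3 at col 3 lands with bottom-row=5; cleared 0 line(s) (total 0); column heights now [0 3 6 6 8], max=8
Drop 5: I rot3 at col 1 lands with bottom-row=3; cleared 0 line(s) (total 0); column heights now [0 7 6 6 8], max=8
Drop 6: Z rot3 at col 3 lands with bottom-row=7; cleared 0 line(s) (total 0); column heights now [0 7 6 9 10], max=10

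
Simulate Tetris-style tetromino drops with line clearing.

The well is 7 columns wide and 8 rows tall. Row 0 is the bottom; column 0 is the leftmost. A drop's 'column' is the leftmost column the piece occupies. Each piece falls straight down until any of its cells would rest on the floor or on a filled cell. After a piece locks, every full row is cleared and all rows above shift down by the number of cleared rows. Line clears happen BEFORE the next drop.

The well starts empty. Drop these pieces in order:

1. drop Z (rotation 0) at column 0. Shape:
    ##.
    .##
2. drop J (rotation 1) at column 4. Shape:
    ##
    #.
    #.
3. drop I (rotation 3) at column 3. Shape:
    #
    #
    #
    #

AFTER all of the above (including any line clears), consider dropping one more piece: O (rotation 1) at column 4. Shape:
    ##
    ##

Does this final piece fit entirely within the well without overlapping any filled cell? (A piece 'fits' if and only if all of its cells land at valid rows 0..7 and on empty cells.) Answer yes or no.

Answer: yes

Derivation:
Drop 1: Z rot0 at col 0 lands with bottom-row=0; cleared 0 line(s) (total 0); column heights now [2 2 1 0 0 0 0], max=2
Drop 2: J rot1 at col 4 lands with bottom-row=0; cleared 0 line(s) (total 0); column heights now [2 2 1 0 3 3 0], max=3
Drop 3: I rot3 at col 3 lands with bottom-row=0; cleared 0 line(s) (total 0); column heights now [2 2 1 4 3 3 0], max=4
Test piece O rot1 at col 4 (width 2): heights before test = [2 2 1 4 3 3 0]; fits = True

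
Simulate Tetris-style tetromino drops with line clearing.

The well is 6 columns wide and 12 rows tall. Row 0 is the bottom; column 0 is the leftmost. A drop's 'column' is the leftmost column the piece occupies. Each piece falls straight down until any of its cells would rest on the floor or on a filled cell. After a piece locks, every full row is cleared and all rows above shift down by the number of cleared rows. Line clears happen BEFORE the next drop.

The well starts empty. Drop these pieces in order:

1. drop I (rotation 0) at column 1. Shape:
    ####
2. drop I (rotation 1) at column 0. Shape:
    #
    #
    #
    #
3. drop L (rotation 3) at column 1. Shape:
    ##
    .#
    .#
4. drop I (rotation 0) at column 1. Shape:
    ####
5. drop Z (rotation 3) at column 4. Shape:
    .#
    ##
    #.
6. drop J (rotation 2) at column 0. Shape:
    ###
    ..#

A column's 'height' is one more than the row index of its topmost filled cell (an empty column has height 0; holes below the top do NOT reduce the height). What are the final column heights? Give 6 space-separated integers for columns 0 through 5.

Answer: 7 7 7 5 7 8

Derivation:
Drop 1: I rot0 at col 1 lands with bottom-row=0; cleared 0 line(s) (total 0); column heights now [0 1 1 1 1 0], max=1
Drop 2: I rot1 at col 0 lands with bottom-row=0; cleared 0 line(s) (total 0); column heights now [4 1 1 1 1 0], max=4
Drop 3: L rot3 at col 1 lands with bottom-row=1; cleared 0 line(s) (total 0); column heights now [4 4 4 1 1 0], max=4
Drop 4: I rot0 at col 1 lands with bottom-row=4; cleared 0 line(s) (total 0); column heights now [4 5 5 5 5 0], max=5
Drop 5: Z rot3 at col 4 lands with bottom-row=5; cleared 0 line(s) (total 0); column heights now [4 5 5 5 7 8], max=8
Drop 6: J rot2 at col 0 lands with bottom-row=5; cleared 0 line(s) (total 0); column heights now [7 7 7 5 7 8], max=8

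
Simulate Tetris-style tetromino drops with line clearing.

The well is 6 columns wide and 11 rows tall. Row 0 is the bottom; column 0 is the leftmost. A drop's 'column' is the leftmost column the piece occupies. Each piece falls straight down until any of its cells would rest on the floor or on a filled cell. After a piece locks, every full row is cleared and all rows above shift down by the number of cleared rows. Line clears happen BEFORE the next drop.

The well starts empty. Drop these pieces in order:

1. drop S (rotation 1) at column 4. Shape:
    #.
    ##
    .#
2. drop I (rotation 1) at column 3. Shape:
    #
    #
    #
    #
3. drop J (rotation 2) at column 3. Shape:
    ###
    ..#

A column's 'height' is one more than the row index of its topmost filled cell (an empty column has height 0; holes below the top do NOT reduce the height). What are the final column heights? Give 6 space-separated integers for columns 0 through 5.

Answer: 0 0 0 5 5 5

Derivation:
Drop 1: S rot1 at col 4 lands with bottom-row=0; cleared 0 line(s) (total 0); column heights now [0 0 0 0 3 2], max=3
Drop 2: I rot1 at col 3 lands with bottom-row=0; cleared 0 line(s) (total 0); column heights now [0 0 0 4 3 2], max=4
Drop 3: J rot2 at col 3 lands with bottom-row=3; cleared 0 line(s) (total 0); column heights now [0 0 0 5 5 5], max=5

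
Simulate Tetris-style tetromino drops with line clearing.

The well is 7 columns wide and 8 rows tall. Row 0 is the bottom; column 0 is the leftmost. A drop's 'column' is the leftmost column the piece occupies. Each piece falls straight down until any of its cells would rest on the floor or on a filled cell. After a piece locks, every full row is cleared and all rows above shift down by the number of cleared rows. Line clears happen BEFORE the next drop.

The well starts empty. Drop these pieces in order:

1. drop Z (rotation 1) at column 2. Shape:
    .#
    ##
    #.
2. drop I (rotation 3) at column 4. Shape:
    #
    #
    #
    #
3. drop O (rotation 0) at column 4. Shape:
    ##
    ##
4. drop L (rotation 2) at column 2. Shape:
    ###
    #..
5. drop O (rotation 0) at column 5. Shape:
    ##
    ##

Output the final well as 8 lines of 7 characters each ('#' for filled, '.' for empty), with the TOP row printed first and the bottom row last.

Answer: .....##
..#####
..#.##.
....##.
....#..
...##..
..###..
..#.#..

Derivation:
Drop 1: Z rot1 at col 2 lands with bottom-row=0; cleared 0 line(s) (total 0); column heights now [0 0 2 3 0 0 0], max=3
Drop 2: I rot3 at col 4 lands with bottom-row=0; cleared 0 line(s) (total 0); column heights now [0 0 2 3 4 0 0], max=4
Drop 3: O rot0 at col 4 lands with bottom-row=4; cleared 0 line(s) (total 0); column heights now [0 0 2 3 6 6 0], max=6
Drop 4: L rot2 at col 2 lands with bottom-row=5; cleared 0 line(s) (total 0); column heights now [0 0 7 7 7 6 0], max=7
Drop 5: O rot0 at col 5 lands with bottom-row=6; cleared 0 line(s) (total 0); column heights now [0 0 7 7 7 8 8], max=8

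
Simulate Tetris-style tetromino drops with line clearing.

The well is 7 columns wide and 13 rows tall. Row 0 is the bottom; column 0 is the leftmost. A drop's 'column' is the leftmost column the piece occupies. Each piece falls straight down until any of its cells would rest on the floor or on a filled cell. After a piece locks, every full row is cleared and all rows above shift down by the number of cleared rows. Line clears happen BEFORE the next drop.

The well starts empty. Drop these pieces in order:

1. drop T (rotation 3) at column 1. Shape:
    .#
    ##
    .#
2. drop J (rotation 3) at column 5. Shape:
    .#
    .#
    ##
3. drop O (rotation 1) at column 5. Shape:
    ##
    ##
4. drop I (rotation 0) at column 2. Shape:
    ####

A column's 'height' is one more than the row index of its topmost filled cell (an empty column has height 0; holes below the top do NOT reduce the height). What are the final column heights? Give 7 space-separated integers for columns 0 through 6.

Drop 1: T rot3 at col 1 lands with bottom-row=0; cleared 0 line(s) (total 0); column heights now [0 2 3 0 0 0 0], max=3
Drop 2: J rot3 at col 5 lands with bottom-row=0; cleared 0 line(s) (total 0); column heights now [0 2 3 0 0 1 3], max=3
Drop 3: O rot1 at col 5 lands with bottom-row=3; cleared 0 line(s) (total 0); column heights now [0 2 3 0 0 5 5], max=5
Drop 4: I rot0 at col 2 lands with bottom-row=5; cleared 0 line(s) (total 0); column heights now [0 2 6 6 6 6 5], max=6

Answer: 0 2 6 6 6 6 5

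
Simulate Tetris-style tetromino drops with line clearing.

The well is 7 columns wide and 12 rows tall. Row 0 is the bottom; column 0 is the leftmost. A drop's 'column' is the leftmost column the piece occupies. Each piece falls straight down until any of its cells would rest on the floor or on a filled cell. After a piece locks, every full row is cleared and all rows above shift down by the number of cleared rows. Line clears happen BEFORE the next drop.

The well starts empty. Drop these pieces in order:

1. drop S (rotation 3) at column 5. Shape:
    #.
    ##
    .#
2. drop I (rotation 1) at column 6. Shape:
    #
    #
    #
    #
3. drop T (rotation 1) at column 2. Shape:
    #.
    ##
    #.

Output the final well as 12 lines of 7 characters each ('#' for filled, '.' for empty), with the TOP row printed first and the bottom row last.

Answer: .......
.......
.......
.......
.......
.......
......#
......#
......#
..#..##
..##.##
..#...#

Derivation:
Drop 1: S rot3 at col 5 lands with bottom-row=0; cleared 0 line(s) (total 0); column heights now [0 0 0 0 0 3 2], max=3
Drop 2: I rot1 at col 6 lands with bottom-row=2; cleared 0 line(s) (total 0); column heights now [0 0 0 0 0 3 6], max=6
Drop 3: T rot1 at col 2 lands with bottom-row=0; cleared 0 line(s) (total 0); column heights now [0 0 3 2 0 3 6], max=6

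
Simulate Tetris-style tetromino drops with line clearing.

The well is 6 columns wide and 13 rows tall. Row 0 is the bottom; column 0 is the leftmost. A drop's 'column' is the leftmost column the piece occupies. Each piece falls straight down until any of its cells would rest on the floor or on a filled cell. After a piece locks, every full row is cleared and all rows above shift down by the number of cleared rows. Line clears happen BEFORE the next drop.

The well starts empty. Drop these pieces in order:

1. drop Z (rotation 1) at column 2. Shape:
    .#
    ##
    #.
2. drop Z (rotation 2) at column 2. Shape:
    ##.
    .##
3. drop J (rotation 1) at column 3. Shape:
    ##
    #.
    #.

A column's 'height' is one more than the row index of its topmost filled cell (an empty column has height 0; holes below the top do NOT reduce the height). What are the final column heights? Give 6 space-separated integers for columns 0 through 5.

Answer: 0 0 5 8 8 0

Derivation:
Drop 1: Z rot1 at col 2 lands with bottom-row=0; cleared 0 line(s) (total 0); column heights now [0 0 2 3 0 0], max=3
Drop 2: Z rot2 at col 2 lands with bottom-row=3; cleared 0 line(s) (total 0); column heights now [0 0 5 5 4 0], max=5
Drop 3: J rot1 at col 3 lands with bottom-row=5; cleared 0 line(s) (total 0); column heights now [0 0 5 8 8 0], max=8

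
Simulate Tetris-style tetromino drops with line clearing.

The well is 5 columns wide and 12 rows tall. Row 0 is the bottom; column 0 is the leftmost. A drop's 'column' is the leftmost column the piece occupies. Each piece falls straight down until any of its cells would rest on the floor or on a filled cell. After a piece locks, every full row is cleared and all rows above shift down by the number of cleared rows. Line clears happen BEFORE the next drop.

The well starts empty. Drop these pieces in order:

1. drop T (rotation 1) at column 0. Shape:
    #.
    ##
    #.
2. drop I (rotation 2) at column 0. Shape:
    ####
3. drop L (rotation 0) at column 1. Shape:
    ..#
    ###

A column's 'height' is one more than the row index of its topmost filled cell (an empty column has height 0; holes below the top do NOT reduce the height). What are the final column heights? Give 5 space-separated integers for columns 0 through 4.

Answer: 4 5 5 6 0

Derivation:
Drop 1: T rot1 at col 0 lands with bottom-row=0; cleared 0 line(s) (total 0); column heights now [3 2 0 0 0], max=3
Drop 2: I rot2 at col 0 lands with bottom-row=3; cleared 0 line(s) (total 0); column heights now [4 4 4 4 0], max=4
Drop 3: L rot0 at col 1 lands with bottom-row=4; cleared 0 line(s) (total 0); column heights now [4 5 5 6 0], max=6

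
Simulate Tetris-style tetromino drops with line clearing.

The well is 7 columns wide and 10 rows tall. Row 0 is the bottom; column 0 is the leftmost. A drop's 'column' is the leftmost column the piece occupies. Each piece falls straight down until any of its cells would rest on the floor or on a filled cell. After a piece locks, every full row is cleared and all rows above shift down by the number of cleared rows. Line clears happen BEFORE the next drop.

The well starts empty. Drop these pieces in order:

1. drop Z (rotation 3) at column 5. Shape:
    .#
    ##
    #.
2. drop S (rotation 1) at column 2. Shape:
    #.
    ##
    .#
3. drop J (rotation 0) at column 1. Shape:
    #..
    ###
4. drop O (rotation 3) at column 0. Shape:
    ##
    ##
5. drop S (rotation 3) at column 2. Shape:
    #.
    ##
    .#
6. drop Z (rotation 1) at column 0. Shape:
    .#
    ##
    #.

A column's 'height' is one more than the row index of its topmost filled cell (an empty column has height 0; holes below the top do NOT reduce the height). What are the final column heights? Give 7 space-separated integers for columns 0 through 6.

Drop 1: Z rot3 at col 5 lands with bottom-row=0; cleared 0 line(s) (total 0); column heights now [0 0 0 0 0 2 3], max=3
Drop 2: S rot1 at col 2 lands with bottom-row=0; cleared 0 line(s) (total 0); column heights now [0 0 3 2 0 2 3], max=3
Drop 3: J rot0 at col 1 lands with bottom-row=3; cleared 0 line(s) (total 0); column heights now [0 5 4 4 0 2 3], max=5
Drop 4: O rot3 at col 0 lands with bottom-row=5; cleared 0 line(s) (total 0); column heights now [7 7 4 4 0 2 3], max=7
Drop 5: S rot3 at col 2 lands with bottom-row=4; cleared 0 line(s) (total 0); column heights now [7 7 7 6 0 2 3], max=7
Drop 6: Z rot1 at col 0 lands with bottom-row=7; cleared 0 line(s) (total 0); column heights now [9 10 7 6 0 2 3], max=10

Answer: 9 10 7 6 0 2 3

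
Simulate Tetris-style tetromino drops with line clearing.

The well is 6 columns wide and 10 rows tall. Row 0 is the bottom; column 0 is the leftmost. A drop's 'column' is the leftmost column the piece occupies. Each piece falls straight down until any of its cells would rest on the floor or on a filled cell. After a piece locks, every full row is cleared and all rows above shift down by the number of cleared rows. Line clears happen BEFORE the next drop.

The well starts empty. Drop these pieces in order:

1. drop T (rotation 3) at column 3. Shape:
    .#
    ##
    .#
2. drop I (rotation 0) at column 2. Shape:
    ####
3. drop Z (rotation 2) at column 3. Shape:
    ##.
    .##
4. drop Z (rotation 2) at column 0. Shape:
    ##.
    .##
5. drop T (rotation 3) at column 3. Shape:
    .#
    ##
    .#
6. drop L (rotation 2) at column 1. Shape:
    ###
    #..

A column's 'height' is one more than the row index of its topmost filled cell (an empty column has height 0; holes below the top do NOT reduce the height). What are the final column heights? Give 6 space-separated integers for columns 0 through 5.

Drop 1: T rot3 at col 3 lands with bottom-row=0; cleared 0 line(s) (total 0); column heights now [0 0 0 2 3 0], max=3
Drop 2: I rot0 at col 2 lands with bottom-row=3; cleared 0 line(s) (total 0); column heights now [0 0 4 4 4 4], max=4
Drop 3: Z rot2 at col 3 lands with bottom-row=4; cleared 0 line(s) (total 0); column heights now [0 0 4 6 6 5], max=6
Drop 4: Z rot2 at col 0 lands with bottom-row=4; cleared 0 line(s) (total 0); column heights now [6 6 5 6 6 5], max=6
Drop 5: T rot3 at col 3 lands with bottom-row=6; cleared 0 line(s) (total 0); column heights now [6 6 5 8 9 5], max=9
Drop 6: L rot2 at col 1 lands with bottom-row=7; cleared 0 line(s) (total 0); column heights now [6 9 9 9 9 5], max=9

Answer: 6 9 9 9 9 5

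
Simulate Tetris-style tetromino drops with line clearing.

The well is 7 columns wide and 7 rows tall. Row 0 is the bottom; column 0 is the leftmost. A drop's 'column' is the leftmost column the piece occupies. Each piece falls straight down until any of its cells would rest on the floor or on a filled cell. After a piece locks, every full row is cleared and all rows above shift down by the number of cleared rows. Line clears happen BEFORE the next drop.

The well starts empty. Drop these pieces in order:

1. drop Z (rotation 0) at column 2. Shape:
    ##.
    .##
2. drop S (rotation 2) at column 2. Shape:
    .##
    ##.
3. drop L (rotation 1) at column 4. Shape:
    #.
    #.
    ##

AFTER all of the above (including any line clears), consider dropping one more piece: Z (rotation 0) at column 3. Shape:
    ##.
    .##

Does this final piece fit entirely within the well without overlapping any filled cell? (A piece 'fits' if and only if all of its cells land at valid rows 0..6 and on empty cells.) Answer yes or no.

Answer: no

Derivation:
Drop 1: Z rot0 at col 2 lands with bottom-row=0; cleared 0 line(s) (total 0); column heights now [0 0 2 2 1 0 0], max=2
Drop 2: S rot2 at col 2 lands with bottom-row=2; cleared 0 line(s) (total 0); column heights now [0 0 3 4 4 0 0], max=4
Drop 3: L rot1 at col 4 lands with bottom-row=4; cleared 0 line(s) (total 0); column heights now [0 0 3 4 7 5 0], max=7
Test piece Z rot0 at col 3 (width 3): heights before test = [0 0 3 4 7 5 0]; fits = False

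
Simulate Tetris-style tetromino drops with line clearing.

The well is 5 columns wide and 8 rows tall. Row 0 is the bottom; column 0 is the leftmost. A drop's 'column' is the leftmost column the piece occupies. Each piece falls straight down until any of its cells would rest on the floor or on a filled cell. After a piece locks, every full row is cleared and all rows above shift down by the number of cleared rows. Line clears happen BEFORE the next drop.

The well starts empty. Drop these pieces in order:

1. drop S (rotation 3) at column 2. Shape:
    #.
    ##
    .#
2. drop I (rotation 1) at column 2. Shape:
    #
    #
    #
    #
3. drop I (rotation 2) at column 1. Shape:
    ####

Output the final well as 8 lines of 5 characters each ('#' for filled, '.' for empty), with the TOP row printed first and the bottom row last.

Drop 1: S rot3 at col 2 lands with bottom-row=0; cleared 0 line(s) (total 0); column heights now [0 0 3 2 0], max=3
Drop 2: I rot1 at col 2 lands with bottom-row=3; cleared 0 line(s) (total 0); column heights now [0 0 7 2 0], max=7
Drop 3: I rot2 at col 1 lands with bottom-row=7; cleared 0 line(s) (total 0); column heights now [0 8 8 8 8], max=8

Answer: .####
..#..
..#..
..#..
..#..
..#..
..##.
...#.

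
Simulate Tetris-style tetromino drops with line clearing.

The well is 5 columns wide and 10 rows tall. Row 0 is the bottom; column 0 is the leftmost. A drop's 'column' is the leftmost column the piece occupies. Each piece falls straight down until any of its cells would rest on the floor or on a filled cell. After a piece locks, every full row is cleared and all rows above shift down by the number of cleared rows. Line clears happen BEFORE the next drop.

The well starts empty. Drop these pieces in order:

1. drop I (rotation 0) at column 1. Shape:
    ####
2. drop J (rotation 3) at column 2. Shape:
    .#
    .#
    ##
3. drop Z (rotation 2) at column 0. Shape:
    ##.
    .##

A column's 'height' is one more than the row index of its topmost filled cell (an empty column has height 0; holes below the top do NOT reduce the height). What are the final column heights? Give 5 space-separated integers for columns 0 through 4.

Answer: 4 4 3 4 1

Derivation:
Drop 1: I rot0 at col 1 lands with bottom-row=0; cleared 0 line(s) (total 0); column heights now [0 1 1 1 1], max=1
Drop 2: J rot3 at col 2 lands with bottom-row=1; cleared 0 line(s) (total 0); column heights now [0 1 2 4 1], max=4
Drop 3: Z rot2 at col 0 lands with bottom-row=2; cleared 0 line(s) (total 0); column heights now [4 4 3 4 1], max=4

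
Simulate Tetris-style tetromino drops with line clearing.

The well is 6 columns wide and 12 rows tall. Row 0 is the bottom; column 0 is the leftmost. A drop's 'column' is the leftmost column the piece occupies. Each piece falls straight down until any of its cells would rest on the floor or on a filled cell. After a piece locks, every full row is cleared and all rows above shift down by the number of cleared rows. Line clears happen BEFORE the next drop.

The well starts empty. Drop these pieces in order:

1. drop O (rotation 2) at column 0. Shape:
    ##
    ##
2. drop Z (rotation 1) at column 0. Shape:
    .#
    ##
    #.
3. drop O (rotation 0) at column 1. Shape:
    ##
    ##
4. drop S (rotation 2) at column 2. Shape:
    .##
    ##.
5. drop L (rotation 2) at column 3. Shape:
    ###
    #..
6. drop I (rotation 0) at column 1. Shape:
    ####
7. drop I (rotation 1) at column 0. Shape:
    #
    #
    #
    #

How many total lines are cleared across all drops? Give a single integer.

Answer: 0

Derivation:
Drop 1: O rot2 at col 0 lands with bottom-row=0; cleared 0 line(s) (total 0); column heights now [2 2 0 0 0 0], max=2
Drop 2: Z rot1 at col 0 lands with bottom-row=2; cleared 0 line(s) (total 0); column heights now [4 5 0 0 0 0], max=5
Drop 3: O rot0 at col 1 lands with bottom-row=5; cleared 0 line(s) (total 0); column heights now [4 7 7 0 0 0], max=7
Drop 4: S rot2 at col 2 lands with bottom-row=7; cleared 0 line(s) (total 0); column heights now [4 7 8 9 9 0], max=9
Drop 5: L rot2 at col 3 lands with bottom-row=9; cleared 0 line(s) (total 0); column heights now [4 7 8 11 11 11], max=11
Drop 6: I rot0 at col 1 lands with bottom-row=11; cleared 0 line(s) (total 0); column heights now [4 12 12 12 12 11], max=12
Drop 7: I rot1 at col 0 lands with bottom-row=4; cleared 0 line(s) (total 0); column heights now [8 12 12 12 12 11], max=12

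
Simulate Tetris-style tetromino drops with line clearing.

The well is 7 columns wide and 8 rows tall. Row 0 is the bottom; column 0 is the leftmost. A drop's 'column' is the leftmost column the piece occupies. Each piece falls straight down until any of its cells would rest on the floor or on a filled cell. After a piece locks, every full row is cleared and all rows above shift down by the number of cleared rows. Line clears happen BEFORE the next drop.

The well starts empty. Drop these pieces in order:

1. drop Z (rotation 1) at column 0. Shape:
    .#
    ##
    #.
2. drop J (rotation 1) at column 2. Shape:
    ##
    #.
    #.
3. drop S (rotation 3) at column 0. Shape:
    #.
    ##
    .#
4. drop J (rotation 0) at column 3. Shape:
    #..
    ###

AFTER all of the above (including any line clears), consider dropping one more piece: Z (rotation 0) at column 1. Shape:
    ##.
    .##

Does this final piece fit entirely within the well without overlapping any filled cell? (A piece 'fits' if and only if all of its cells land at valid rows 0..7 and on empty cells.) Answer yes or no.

Answer: yes

Derivation:
Drop 1: Z rot1 at col 0 lands with bottom-row=0; cleared 0 line(s) (total 0); column heights now [2 3 0 0 0 0 0], max=3
Drop 2: J rot1 at col 2 lands with bottom-row=0; cleared 0 line(s) (total 0); column heights now [2 3 3 3 0 0 0], max=3
Drop 3: S rot3 at col 0 lands with bottom-row=3; cleared 0 line(s) (total 0); column heights now [6 5 3 3 0 0 0], max=6
Drop 4: J rot0 at col 3 lands with bottom-row=3; cleared 0 line(s) (total 0); column heights now [6 5 3 5 4 4 0], max=6
Test piece Z rot0 at col 1 (width 3): heights before test = [6 5 3 5 4 4 0]; fits = True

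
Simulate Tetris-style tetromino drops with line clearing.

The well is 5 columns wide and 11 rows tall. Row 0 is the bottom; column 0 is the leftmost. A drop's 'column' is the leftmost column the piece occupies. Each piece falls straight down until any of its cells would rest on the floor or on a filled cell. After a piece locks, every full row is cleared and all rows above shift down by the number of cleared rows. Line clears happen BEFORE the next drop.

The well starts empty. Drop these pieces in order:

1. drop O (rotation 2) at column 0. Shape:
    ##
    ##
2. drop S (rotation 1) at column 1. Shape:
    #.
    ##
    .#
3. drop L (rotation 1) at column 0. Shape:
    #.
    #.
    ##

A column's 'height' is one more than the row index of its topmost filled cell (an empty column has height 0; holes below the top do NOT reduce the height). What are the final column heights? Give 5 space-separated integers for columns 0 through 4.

Drop 1: O rot2 at col 0 lands with bottom-row=0; cleared 0 line(s) (total 0); column heights now [2 2 0 0 0], max=2
Drop 2: S rot1 at col 1 lands with bottom-row=1; cleared 0 line(s) (total 0); column heights now [2 4 3 0 0], max=4
Drop 3: L rot1 at col 0 lands with bottom-row=4; cleared 0 line(s) (total 0); column heights now [7 5 3 0 0], max=7

Answer: 7 5 3 0 0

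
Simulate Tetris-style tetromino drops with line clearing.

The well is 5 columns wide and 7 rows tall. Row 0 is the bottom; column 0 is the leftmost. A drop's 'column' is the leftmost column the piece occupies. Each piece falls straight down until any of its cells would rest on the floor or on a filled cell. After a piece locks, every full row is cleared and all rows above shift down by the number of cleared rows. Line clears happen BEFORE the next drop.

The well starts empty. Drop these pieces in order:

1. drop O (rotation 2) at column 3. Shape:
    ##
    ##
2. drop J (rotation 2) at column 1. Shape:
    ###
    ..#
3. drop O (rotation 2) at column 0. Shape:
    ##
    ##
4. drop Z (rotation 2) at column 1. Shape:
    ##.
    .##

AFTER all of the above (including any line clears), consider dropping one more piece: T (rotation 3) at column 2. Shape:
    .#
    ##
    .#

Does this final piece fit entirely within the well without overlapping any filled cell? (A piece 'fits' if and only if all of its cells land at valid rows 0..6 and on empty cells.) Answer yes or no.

Answer: no

Derivation:
Drop 1: O rot2 at col 3 lands with bottom-row=0; cleared 0 line(s) (total 0); column heights now [0 0 0 2 2], max=2
Drop 2: J rot2 at col 1 lands with bottom-row=2; cleared 0 line(s) (total 0); column heights now [0 4 4 4 2], max=4
Drop 3: O rot2 at col 0 lands with bottom-row=4; cleared 0 line(s) (total 0); column heights now [6 6 4 4 2], max=6
Drop 4: Z rot2 at col 1 lands with bottom-row=5; cleared 0 line(s) (total 0); column heights now [6 7 7 6 2], max=7
Test piece T rot3 at col 2 (width 2): heights before test = [6 7 7 6 2]; fits = False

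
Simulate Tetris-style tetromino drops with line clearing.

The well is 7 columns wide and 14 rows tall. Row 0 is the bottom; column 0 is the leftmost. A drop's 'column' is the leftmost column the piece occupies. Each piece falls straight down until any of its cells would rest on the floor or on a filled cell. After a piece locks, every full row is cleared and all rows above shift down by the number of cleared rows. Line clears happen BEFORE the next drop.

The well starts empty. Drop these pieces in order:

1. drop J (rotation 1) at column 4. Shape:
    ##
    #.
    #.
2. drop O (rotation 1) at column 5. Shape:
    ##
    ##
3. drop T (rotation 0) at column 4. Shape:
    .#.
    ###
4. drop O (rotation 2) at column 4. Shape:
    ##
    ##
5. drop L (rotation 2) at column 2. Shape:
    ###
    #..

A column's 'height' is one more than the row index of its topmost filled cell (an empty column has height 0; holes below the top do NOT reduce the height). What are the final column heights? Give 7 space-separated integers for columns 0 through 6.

Answer: 0 0 10 10 10 9 6

Derivation:
Drop 1: J rot1 at col 4 lands with bottom-row=0; cleared 0 line(s) (total 0); column heights now [0 0 0 0 3 3 0], max=3
Drop 2: O rot1 at col 5 lands with bottom-row=3; cleared 0 line(s) (total 0); column heights now [0 0 0 0 3 5 5], max=5
Drop 3: T rot0 at col 4 lands with bottom-row=5; cleared 0 line(s) (total 0); column heights now [0 0 0 0 6 7 6], max=7
Drop 4: O rot2 at col 4 lands with bottom-row=7; cleared 0 line(s) (total 0); column heights now [0 0 0 0 9 9 6], max=9
Drop 5: L rot2 at col 2 lands with bottom-row=8; cleared 0 line(s) (total 0); column heights now [0 0 10 10 10 9 6], max=10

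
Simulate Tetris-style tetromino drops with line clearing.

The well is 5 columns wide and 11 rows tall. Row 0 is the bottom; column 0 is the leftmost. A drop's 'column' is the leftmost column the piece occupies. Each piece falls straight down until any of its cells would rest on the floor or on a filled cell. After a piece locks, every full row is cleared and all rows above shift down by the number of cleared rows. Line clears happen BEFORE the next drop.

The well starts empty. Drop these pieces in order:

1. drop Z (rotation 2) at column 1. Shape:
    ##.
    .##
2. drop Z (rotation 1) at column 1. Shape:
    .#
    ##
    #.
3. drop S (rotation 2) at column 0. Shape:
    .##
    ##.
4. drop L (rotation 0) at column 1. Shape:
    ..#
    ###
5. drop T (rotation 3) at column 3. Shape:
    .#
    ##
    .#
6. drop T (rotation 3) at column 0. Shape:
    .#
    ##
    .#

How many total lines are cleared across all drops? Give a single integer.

Drop 1: Z rot2 at col 1 lands with bottom-row=0; cleared 0 line(s) (total 0); column heights now [0 2 2 1 0], max=2
Drop 2: Z rot1 at col 1 lands with bottom-row=2; cleared 0 line(s) (total 0); column heights now [0 4 5 1 0], max=5
Drop 3: S rot2 at col 0 lands with bottom-row=4; cleared 0 line(s) (total 0); column heights now [5 6 6 1 0], max=6
Drop 4: L rot0 at col 1 lands with bottom-row=6; cleared 0 line(s) (total 0); column heights now [5 7 7 8 0], max=8
Drop 5: T rot3 at col 3 lands with bottom-row=7; cleared 0 line(s) (total 0); column heights now [5 7 7 9 10], max=10
Drop 6: T rot3 at col 0 lands with bottom-row=7; cleared 0 line(s) (total 0); column heights now [9 10 7 9 10], max=10

Answer: 0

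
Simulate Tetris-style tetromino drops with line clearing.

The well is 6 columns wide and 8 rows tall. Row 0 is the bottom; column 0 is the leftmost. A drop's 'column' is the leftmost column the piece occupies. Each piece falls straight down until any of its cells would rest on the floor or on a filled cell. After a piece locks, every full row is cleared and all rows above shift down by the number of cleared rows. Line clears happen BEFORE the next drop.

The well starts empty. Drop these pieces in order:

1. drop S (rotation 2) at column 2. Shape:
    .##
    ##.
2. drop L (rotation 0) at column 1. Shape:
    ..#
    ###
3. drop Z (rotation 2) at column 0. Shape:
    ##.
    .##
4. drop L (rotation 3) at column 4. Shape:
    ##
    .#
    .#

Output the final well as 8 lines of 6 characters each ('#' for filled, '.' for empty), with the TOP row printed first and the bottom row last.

Drop 1: S rot2 at col 2 lands with bottom-row=0; cleared 0 line(s) (total 0); column heights now [0 0 1 2 2 0], max=2
Drop 2: L rot0 at col 1 lands with bottom-row=2; cleared 0 line(s) (total 0); column heights now [0 3 3 4 2 0], max=4
Drop 3: Z rot2 at col 0 lands with bottom-row=3; cleared 0 line(s) (total 0); column heights now [5 5 4 4 2 0], max=5
Drop 4: L rot3 at col 4 lands with bottom-row=0; cleared 0 line(s) (total 0); column heights now [5 5 4 4 3 3], max=5

Answer: ......
......
......
##....
.###..
.#####
...###
..##.#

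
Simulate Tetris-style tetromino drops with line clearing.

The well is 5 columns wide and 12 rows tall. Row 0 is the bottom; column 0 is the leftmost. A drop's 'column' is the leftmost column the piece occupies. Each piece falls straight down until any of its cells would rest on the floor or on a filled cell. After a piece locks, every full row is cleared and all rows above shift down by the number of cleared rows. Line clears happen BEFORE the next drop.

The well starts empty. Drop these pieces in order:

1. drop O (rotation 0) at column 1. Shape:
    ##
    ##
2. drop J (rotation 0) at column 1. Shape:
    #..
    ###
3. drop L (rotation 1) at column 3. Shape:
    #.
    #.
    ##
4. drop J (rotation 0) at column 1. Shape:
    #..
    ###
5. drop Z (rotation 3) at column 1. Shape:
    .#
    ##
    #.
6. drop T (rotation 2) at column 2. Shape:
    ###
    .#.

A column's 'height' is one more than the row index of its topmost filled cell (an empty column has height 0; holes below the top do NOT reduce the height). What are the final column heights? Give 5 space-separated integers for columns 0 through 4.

Drop 1: O rot0 at col 1 lands with bottom-row=0; cleared 0 line(s) (total 0); column heights now [0 2 2 0 0], max=2
Drop 2: J rot0 at col 1 lands with bottom-row=2; cleared 0 line(s) (total 0); column heights now [0 4 3 3 0], max=4
Drop 3: L rot1 at col 3 lands with bottom-row=3; cleared 0 line(s) (total 0); column heights now [0 4 3 6 4], max=6
Drop 4: J rot0 at col 1 lands with bottom-row=6; cleared 0 line(s) (total 0); column heights now [0 8 7 7 4], max=8
Drop 5: Z rot3 at col 1 lands with bottom-row=8; cleared 0 line(s) (total 0); column heights now [0 10 11 7 4], max=11
Drop 6: T rot2 at col 2 lands with bottom-row=10; cleared 0 line(s) (total 0); column heights now [0 10 12 12 12], max=12

Answer: 0 10 12 12 12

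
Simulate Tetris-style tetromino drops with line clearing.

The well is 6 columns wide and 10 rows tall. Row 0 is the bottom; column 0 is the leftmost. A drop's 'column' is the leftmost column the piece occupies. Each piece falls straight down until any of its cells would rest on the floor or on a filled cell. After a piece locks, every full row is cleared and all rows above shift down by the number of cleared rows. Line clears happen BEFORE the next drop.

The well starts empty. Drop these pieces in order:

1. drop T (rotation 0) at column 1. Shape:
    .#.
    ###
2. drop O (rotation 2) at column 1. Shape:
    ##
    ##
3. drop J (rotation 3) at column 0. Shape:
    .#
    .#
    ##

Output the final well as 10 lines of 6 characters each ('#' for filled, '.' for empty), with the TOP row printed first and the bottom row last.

Answer: ......
......
......
.#....
.#....
##....
.##...
.##...
..#...
.###..

Derivation:
Drop 1: T rot0 at col 1 lands with bottom-row=0; cleared 0 line(s) (total 0); column heights now [0 1 2 1 0 0], max=2
Drop 2: O rot2 at col 1 lands with bottom-row=2; cleared 0 line(s) (total 0); column heights now [0 4 4 1 0 0], max=4
Drop 3: J rot3 at col 0 lands with bottom-row=4; cleared 0 line(s) (total 0); column heights now [5 7 4 1 0 0], max=7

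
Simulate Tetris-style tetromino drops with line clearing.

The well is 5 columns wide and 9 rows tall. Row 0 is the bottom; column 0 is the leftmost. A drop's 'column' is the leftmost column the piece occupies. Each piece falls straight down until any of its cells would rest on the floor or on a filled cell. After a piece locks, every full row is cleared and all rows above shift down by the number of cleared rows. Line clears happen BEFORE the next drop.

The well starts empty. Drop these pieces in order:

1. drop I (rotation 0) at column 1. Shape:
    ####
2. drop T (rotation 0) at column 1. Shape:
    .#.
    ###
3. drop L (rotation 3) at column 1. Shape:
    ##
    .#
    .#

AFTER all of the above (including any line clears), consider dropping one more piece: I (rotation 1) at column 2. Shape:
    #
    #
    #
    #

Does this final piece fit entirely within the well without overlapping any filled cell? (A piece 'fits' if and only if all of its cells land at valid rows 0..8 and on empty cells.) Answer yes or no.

Drop 1: I rot0 at col 1 lands with bottom-row=0; cleared 0 line(s) (total 0); column heights now [0 1 1 1 1], max=1
Drop 2: T rot0 at col 1 lands with bottom-row=1; cleared 0 line(s) (total 0); column heights now [0 2 3 2 1], max=3
Drop 3: L rot3 at col 1 lands with bottom-row=3; cleared 0 line(s) (total 0); column heights now [0 6 6 2 1], max=6
Test piece I rot1 at col 2 (width 1): heights before test = [0 6 6 2 1]; fits = False

Answer: no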